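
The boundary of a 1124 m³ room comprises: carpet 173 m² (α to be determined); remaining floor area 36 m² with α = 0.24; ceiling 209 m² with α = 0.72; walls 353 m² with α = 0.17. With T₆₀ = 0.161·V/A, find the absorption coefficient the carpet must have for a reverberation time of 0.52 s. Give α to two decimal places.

0.74

From T₆₀ = 0.161·V/A, the target T₆₀ = 0.52 s needs A = 0.161·1124/0.52 = 348.01 m².
Absorption from the other surfaces = 36·0.24 + 209·0.72 + 353·0.17 = 219.13 m², so the carpet must supply 128.88 m² over 173 m².
α = 128.88/173 = 0.745.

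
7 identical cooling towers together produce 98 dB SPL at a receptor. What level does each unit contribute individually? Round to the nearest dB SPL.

Dividing the total intensity by 7 lowers the level by 10·log₁₀ 7 = 8.451 dB: L₁ = 98 − 8.451.

90 dB SPL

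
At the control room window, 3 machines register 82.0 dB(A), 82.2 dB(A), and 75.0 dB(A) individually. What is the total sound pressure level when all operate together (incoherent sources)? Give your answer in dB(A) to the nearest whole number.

86 dB(A)

Incoherent sources combine by intensity addition: L_total = 10·log₁₀(Σ 10^(L_i/10)).
Σ 10^(L/10) = 10^(82.0/10) + 10^(82.2/10) + 10^(75.0/10) = 3.561e+08.
L_total = 10·log₁₀(3.561e+08) = 85.52 dB(A).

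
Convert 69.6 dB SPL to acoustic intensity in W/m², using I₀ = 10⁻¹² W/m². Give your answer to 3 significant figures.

9.12e-06 W/m²

I/I₀ = 10^(69.6/10) = 9.12e+06, so I = 9.12e+06 × 10⁻¹² W/m².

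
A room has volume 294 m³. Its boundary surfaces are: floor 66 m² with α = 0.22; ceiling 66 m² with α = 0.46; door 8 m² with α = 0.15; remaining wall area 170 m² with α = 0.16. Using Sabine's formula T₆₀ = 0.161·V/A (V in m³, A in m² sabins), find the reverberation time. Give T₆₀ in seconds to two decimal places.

0.65 s

A = Σ Sᵢαᵢ = 66·0.22 + 66·0.46 + 8·0.15 + 170·0.16 = 73.28 m².
T₆₀ = 0.161 × 294 / 73.28 = 0.646 s.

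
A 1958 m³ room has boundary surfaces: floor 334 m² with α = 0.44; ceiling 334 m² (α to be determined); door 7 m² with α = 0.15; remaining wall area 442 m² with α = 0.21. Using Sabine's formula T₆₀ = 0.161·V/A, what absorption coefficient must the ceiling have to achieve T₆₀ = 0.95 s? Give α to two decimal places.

From T₆₀ = 0.161·V/A, the target T₆₀ = 0.95 s needs A = 0.161·1958/0.95 = 331.83 m².
Absorption from the other surfaces = 334·0.44 + 7·0.15 + 442·0.21 = 240.83 m², so the ceiling must supply 91.00 m² over 334 m².
α = 91.00/334 = 0.272.

0.27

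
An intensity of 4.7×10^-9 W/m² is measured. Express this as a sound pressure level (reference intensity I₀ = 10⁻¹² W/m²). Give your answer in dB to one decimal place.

36.7 dB

I/I₀ = 4.7×10^-9/10⁻¹² = 4.7×10^3, and L = 10·log₁₀(I/I₀).
L = 10·(0.6721 + 3) = 36.72 dB.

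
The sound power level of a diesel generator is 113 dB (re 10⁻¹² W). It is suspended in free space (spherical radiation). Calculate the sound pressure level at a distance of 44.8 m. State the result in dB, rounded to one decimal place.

The power spreads over a sphere of area 4π·r², so L_p = L_w − 10·log₁₀(4π·r²).
4π·r² = 2.522e+04 m², 10·log₁₀ of that is 44.018 dB.
L_p = 113 − 44.018 = 68.98 dB.

69.0 dB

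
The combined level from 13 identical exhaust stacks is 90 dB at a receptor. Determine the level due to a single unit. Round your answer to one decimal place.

Dividing the total intensity by 13 lowers the level by 10·log₁₀ 13 = 11.139 dB: L₁ = 90 − 11.139.

78.9 dB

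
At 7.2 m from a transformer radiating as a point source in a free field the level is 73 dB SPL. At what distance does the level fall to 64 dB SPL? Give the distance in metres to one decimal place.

20.3 m

The 9.0 dB drop corresponds to a distance ratio of 10^(9.0/20) for a point source.
r₂ = 7.2·10^((73−64)/20) = 7.2·10^(9.0/20) = 20.29 m.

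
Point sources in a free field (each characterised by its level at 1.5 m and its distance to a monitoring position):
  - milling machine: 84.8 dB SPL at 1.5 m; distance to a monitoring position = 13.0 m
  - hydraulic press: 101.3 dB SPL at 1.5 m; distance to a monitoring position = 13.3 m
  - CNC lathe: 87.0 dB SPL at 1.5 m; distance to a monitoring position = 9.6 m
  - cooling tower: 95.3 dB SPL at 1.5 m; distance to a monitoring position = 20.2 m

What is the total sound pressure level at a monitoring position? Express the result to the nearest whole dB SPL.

83 dB SPL

Apply inverse-square spreading to bring every level to the receiver, then sum 10^(L/10).
milling machine: 84.8 − 20·log₁₀(13.0/1.5) = 84.8 − 18.76 = 66.04 dB SPL.
hydraulic press: 101.3 − 20·log₁₀(13.3/1.5) = 101.3 − 18.96 = 82.34 dB SPL.
CNC lathe: 87.0 − 20·log₁₀(9.6/1.5) = 87.0 − 16.12 = 70.88 dB SPL.
cooling tower: 95.3 − 20·log₁₀(20.2/1.5) = 95.3 − 22.59 = 72.71 dB SPL.
Σ 10^(L/10) = 2.065e+08 → L_total = 10·log₁₀(2.065e+08) = 83.15 dB SPL.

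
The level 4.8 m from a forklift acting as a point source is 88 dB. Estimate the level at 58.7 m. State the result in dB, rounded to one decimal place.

Point-source attenuation: ΔL = 20·log₁₀(r₂/r₁) = 20·log₁₀(58.7/4.8) = 21.748 dB.
L₂ = 88 − 20·log₁₀(58.7/4.8) = 88 − 21.748 = 66.25 dB.

66.3 dB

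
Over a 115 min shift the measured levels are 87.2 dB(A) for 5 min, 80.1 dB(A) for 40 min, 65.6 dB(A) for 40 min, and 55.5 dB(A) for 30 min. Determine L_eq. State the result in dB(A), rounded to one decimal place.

Weight each interval's intensity by its duration and average over T = 115 min:
Σ tᵢ·10^(Lᵢ/10) = 5·10^(87.2/10) + 40·10^(80.1/10) + 40·10^(65.6/10) + 30·10^(55.5/10) = 6.873e+09.
L_eq = 10·log₁₀(6.873e+09/115) = 77.76 dB(A).

77.8 dB(A)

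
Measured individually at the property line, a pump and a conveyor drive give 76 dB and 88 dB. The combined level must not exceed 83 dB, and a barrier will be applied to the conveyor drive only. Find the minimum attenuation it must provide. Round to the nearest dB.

Fixed contribution from the other source: Σ 10^(L/10) = 10^(76/10) = 3.981e+07 (76.00 dB).
To meet 83 dB overall, the treated conveyor drive may contribute at most 10^(83/10) − 3.981e+07 = 1.597e+08, i.e. 82.03 dB.
Required insertion loss = 88 − 82.03 = 5.97 dB.

6 dB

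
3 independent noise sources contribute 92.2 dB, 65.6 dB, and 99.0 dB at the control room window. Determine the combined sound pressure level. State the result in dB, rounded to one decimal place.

99.8 dB

For uncorrelated sources the intensities add, so convert each level to linear form, sum, and take 10·log₁₀ of the total.
Σ 10^(L/10) = 10^(92.2/10) + 10^(65.6/10) + 10^(99.0/10) = 9.607e+09.
L_total = 10·log₁₀(9.607e+09) = 99.83 dB.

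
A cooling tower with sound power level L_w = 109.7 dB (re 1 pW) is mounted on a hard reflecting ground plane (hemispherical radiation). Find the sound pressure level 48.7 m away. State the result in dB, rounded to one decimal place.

68.0 dB

L_p = L_w − 10·log₁₀(2π·r²) with r = 48.7 m.
2π·r² = 1.49e+04 m², 10·log₁₀ of that is 41.732 dB.
L_p = 109.7 − 41.732 = 67.97 dB.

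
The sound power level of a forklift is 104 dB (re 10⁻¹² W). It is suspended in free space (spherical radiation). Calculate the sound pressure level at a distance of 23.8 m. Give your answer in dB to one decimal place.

65.5 dB

The power spreads over a sphere of area 4π·r², so L_p = L_w − 10·log₁₀(4π·r²).
4π·r² = 7118 m², 10·log₁₀ of that is 38.524 dB.
L_p = 104 − 38.524 = 65.48 dB.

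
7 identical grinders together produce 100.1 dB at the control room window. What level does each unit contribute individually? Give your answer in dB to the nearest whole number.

92 dB

Dividing the total intensity by 7 lowers the level by 10·log₁₀ 7 = 8.451 dB: L₁ = 100.1 − 8.451.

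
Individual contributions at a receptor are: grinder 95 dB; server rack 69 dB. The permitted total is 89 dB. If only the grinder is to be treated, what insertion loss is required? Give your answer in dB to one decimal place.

6.0 dB

The untreated sources together contribute 10^(69/10) = 7.943e+06, i.e. 69.00 dB.
The limit corresponds to 10^(89/10) = 7.943e+08; subtracting the fixed part leaves 7.864e+08 for the grinder, i.e. 88.96 dB.
So the grinder must be reduced from 95 to 88.96 dB: IL = 6.04 dB.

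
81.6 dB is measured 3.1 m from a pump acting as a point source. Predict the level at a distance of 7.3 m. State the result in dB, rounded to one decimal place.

74.2 dB

For a point source, L₂ = L₁ − 20·log₁₀(r₂/r₁).
L₂ = 81.6 − 20·log₁₀(7.3/3.1) = 81.6 − 7.439 = 74.16 dB.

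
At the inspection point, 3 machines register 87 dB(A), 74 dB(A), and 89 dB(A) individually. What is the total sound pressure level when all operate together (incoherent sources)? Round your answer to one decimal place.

91.2 dB(A)

For uncorrelated sources the intensities add, so convert each level to linear form, sum, and take 10·log₁₀ of the total.
Σ 10^(L/10) = 10^(87/10) + 10^(74/10) + 10^(89/10) = 1.321e+09.
L_total = 10·log₁₀(1.321e+09) = 91.21 dB(A).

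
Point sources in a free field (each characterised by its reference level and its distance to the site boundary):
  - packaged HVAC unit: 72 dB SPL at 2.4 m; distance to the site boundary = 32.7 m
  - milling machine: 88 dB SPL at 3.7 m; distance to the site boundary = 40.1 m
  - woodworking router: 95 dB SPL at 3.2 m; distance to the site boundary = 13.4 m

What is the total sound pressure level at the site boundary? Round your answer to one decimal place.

82.7 dB SPL

First find each source's level at the receiver (point-source: −20·log₁₀(r/r_ref)), then combine on an intensity basis.
packaged HVAC unit: 72 − 20·log₁₀(32.7/2.4) = 72 − 22.69 = 49.31 dB SPL.
milling machine: 88 − 20·log₁₀(40.1/3.7) = 88 − 20.70 = 67.30 dB SPL.
woodworking router: 95 − 20·log₁₀(13.4/3.2) = 95 − 12.44 = 82.56 dB SPL.
Σ 10^(L/10) = 1.858e+08 → L_total = 10·log₁₀(1.858e+08) = 82.69 dB SPL.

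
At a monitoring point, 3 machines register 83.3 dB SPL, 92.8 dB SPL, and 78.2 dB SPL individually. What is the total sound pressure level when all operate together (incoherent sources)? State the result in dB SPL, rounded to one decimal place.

93.4 dB SPL

Incoherent sources combine by intensity addition: L_total = 10·log₁₀(Σ 10^(L_i/10)).
Σ 10^(L/10) = 10^(83.3/10) + 10^(92.8/10) + 10^(78.2/10) = 2.185e+09.
L_total = 10·log₁₀(2.185e+09) = 93.40 dB SPL.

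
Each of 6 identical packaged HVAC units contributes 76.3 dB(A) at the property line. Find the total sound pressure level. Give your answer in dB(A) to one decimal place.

84.1 dB(A)

With 6 equal, uncorrelated contributions the intensity is 6× that of one unit, giving a rise of 10·log₁₀ 6.
L_total = 76.3 + 10·log₁₀(6) = 76.3 + 7.782 = 84.08 dB(A).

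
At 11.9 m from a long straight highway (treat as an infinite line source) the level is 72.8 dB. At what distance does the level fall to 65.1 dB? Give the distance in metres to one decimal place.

Line-source spreading drops the level by 10·log₁₀(r₂/r₁); inverting, r₂/r₁ = 10^(ΔL/10).
r₂ = 11.9·10^((72.8−65.1)/10) = 11.9·10^(7.7/10) = 70.07 m.

70.1 m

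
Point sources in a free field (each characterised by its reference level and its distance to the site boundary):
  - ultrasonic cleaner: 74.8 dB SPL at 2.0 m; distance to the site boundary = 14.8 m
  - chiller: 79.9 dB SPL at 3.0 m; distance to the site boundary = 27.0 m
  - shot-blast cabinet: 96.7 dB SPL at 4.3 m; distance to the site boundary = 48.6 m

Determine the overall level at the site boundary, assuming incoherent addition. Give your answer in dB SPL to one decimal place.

First find each source's level at the receiver (point-source: −20·log₁₀(r/r_ref)), then combine on an intensity basis.
ultrasonic cleaner: 74.8 − 20·log₁₀(14.8/2.0) = 74.8 − 17.38 = 57.42 dB SPL.
chiller: 79.9 − 20·log₁₀(27.0/3.0) = 79.9 − 19.08 = 60.82 dB SPL.
shot-blast cabinet: 96.7 − 20·log₁₀(48.6/4.3) = 96.7 − 21.06 = 75.64 dB SPL.
Σ 10^(L/10) = 3.837e+07 → L_total = 10·log₁₀(3.837e+07) = 75.84 dB SPL.

75.8 dB SPL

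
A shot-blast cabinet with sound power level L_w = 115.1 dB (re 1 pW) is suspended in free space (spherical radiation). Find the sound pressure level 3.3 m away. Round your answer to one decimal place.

L_p = L_w − 10·log₁₀(4π·r²) with r = 3.3 m.
4π·r² = 136.8 m², 10·log₁₀ of that is 21.362 dB.
L_p = 115.1 − 21.362 = 93.74 dB.

93.7 dB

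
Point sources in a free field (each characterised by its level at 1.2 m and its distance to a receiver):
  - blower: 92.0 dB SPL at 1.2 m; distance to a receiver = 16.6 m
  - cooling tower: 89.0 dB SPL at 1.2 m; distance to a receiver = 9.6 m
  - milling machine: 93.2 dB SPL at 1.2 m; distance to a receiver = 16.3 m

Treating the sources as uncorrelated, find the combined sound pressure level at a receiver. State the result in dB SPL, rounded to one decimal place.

75.1 dB SPL

Apply inverse-square spreading to bring every level to the receiver, then sum 10^(L/10).
blower: 92.0 − 20·log₁₀(16.6/1.2) = 92.0 − 22.82 = 69.18 dB SPL.
cooling tower: 89.0 − 20·log₁₀(9.6/1.2) = 89.0 − 18.06 = 70.94 dB SPL.
milling machine: 93.2 − 20·log₁₀(16.3/1.2) = 93.2 − 22.66 = 70.54 dB SPL.
Σ 10^(L/10) = 3.202e+07 → L_total = 10·log₁₀(3.202e+07) = 75.05 dB SPL.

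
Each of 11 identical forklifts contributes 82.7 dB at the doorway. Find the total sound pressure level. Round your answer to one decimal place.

L_total = L₁ + 10·log₁₀ N for N identical incoherent sources.
L_total = 82.7 + 10·log₁₀(11) = 82.7 + 10.414 = 93.11 dB.

93.1 dB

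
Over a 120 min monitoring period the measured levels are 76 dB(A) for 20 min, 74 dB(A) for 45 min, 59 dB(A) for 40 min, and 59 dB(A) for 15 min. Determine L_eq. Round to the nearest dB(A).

72 dB(A)

The energy average is taken in the linear domain: L_eq = 10·log₁₀[(Σ tᵢ·10^(Lᵢ/10))/T], T = 120 min.
Σ tᵢ·10^(Lᵢ/10) = 20·10^(76/10) + 45·10^(74/10) + 40·10^(59/10) + 15·10^(59/10) = 1.970e+09.
L_eq = 10·log₁₀(1.970e+09/120) = 72.15 dB(A).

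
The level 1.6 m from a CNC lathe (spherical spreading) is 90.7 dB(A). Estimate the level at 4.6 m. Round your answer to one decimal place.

81.5 dB(A)

Point-source attenuation: ΔL = 20·log₁₀(r₂/r₁) = 20·log₁₀(4.6/1.6) = 9.173 dB.
L₂ = 90.7 − 20·log₁₀(4.6/1.6) = 90.7 − 9.173 = 81.53 dB(A).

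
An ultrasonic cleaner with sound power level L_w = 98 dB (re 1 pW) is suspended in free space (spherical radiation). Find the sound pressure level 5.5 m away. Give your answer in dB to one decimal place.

The power spreads over a sphere of area 4π·r², so L_p = L_w − 10·log₁₀(4π·r²).
4π·r² = 380.1 m², 10·log₁₀ of that is 25.799 dB.
L_p = 98 − 25.799 = 72.20 dB.

72.2 dB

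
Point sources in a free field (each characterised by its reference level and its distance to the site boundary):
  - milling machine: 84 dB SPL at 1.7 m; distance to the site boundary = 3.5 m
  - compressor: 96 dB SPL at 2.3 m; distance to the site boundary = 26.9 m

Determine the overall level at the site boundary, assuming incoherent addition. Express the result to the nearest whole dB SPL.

Apply inverse-square spreading to bring every level to the receiver, then sum 10^(L/10).
milling machine: 84 − 20·log₁₀(3.5/1.7) = 84 − 6.27 = 77.73 dB SPL.
compressor: 96 − 20·log₁₀(26.9/2.3) = 96 − 21.36 = 74.64 dB SPL.
Σ 10^(L/10) = 8.836e+07 → L_total = 10·log₁₀(8.836e+07) = 79.46 dB SPL.

79 dB SPL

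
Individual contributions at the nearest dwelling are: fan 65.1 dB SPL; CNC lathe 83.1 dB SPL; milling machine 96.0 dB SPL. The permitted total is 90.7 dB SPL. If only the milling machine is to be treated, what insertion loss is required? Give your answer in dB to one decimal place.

6.1 dB

Fixed contribution from the other sources: Σ 10^(L/10) = 10^(65.1/10) + 10^(83.1/10) = 2.074e+08 (83.17 dB SPL).
To meet 90.7 dB SPL overall, the treated milling machine may contribute at most 10^(90.7/10) − 2.074e+08 = 9.675e+08, i.e. 89.86 dB SPL.
So the milling machine must be reduced from 96.0 to 89.86 dB SPL: IL = 6.14 dB.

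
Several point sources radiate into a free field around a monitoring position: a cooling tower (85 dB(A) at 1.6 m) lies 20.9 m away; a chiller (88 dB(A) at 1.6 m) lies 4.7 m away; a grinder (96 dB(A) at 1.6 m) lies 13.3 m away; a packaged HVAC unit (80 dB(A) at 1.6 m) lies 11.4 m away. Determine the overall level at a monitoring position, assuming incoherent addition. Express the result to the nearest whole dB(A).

81 dB(A)

First find each source's level at the receiver (point-source: −20·log₁₀(r/r_ref)), then combine on an intensity basis.
cooling tower: 85 − 20·log₁₀(20.9/1.6) = 85 − 22.32 = 62.68 dB(A).
chiller: 88 − 20·log₁₀(4.7/1.6) = 88 − 9.36 = 78.64 dB(A).
grinder: 96 − 20·log₁₀(13.3/1.6) = 96 − 18.39 = 77.61 dB(A).
packaged HVAC unit: 80 − 20·log₁₀(11.4/1.6) = 80 − 17.06 = 62.94 dB(A).
Σ 10^(L/10) = 1.346e+08 → L_total = 10·log₁₀(1.346e+08) = 81.29 dB(A).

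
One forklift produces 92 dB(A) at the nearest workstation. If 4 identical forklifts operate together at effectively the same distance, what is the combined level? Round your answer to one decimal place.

98.0 dB(A)

L_total = L₁ + 10·log₁₀ N for N identical incoherent sources.
L_total = 92 + 10·log₁₀(4) = 92 + 6.021 = 98.02 dB(A).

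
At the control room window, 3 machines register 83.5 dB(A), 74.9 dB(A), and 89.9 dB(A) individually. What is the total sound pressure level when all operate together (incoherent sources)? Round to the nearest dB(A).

91 dB(A)

Incoherent sources combine by intensity addition: L_total = 10·log₁₀(Σ 10^(L_i/10)).
Σ 10^(L/10) = 10^(83.5/10) + 10^(74.9/10) + 10^(89.9/10) = 1.232e+09.
L_total = 10·log₁₀(1.232e+09) = 90.91 dB(A).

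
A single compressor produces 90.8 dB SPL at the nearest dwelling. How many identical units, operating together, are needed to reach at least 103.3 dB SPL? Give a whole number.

18

N identical sources give L₁ + 10·log₁₀ N, so require 10·log₁₀ N ≥ 103.3 − 90.8 = 12.5 dB.
N ≥ 10^(12.5/10) = 17.783, so N = 18.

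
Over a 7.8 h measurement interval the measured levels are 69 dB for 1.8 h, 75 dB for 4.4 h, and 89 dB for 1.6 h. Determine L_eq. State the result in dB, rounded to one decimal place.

82.6 dB

L_eq = 10·log₁₀[(1/T)·Σ tᵢ·10^(Lᵢ/10)] with T = 7.8 h.
Σ tᵢ·10^(Lᵢ/10) = 1.8·10^(69/10) + 4.4·10^(75/10) + 1.6·10^(89/10) = 1.424e+09.
L_eq = 10·log₁₀(1.424e+09/7.8) = 82.62 dB.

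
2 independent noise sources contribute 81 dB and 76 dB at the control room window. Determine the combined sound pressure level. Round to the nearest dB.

For uncorrelated sources the intensities add, so convert each level to linear form, sum, and take 10·log₁₀ of the total.
Σ 10^(L/10) = 10^(81/10) + 10^(76/10) = 1.657e+08.
L_total = 10·log₁₀(1.657e+08) = 82.19 dB.

82 dB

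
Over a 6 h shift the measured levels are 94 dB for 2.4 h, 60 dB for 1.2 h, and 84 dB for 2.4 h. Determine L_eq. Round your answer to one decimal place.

90.4 dB

Weight each interval's intensity by its duration and average over T = 6 h:
Σ tᵢ·10^(Lᵢ/10) = 2.4·10^(94/10) + 1.2·10^(60/10) + 2.4·10^(84/10) = 6.633e+09.
L_eq = 10·log₁₀(6.633e+09/6) = 90.44 dB.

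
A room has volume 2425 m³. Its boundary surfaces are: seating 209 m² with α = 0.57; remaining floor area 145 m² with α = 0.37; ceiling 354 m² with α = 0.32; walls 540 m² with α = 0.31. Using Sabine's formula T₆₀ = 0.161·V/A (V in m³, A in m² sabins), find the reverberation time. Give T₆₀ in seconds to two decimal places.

Summing Sᵢαᵢ: 209·0.57 + 145·0.37 + 354·0.32 + 540·0.31 = 453.46 m².
T₆₀ = 0.161 × 2425 / 453.46 = 0.861 s.

0.86 s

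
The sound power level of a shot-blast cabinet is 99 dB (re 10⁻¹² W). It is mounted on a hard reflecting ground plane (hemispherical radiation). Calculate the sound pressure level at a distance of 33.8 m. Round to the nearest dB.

60 dB

The power spreads over a hemisphere of area 2π·r², so L_p = L_w − 10·log₁₀(2π·r²).
2π·r² = 7178 m², 10·log₁₀ of that is 38.560 dB.
L_p = 99 − 38.560 = 60.44 dB.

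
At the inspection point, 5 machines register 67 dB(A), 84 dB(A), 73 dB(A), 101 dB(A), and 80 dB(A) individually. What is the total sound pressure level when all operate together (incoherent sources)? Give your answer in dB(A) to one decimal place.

101.1 dB(A)

Incoherent sources combine by intensity addition: L_total = 10·log₁₀(Σ 10^(L_i/10)).
Σ 10^(L/10) = 10^(67/10) + 10^(84/10) + 10^(73/10) + 10^(101/10) + 10^(80/10) = 1.297e+10.
L_total = 10·log₁₀(1.297e+10) = 101.13 dB(A).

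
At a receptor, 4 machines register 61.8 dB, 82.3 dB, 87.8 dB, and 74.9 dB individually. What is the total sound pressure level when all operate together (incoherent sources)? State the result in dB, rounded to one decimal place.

Incoherent sources combine by intensity addition: L_total = 10·log₁₀(Σ 10^(L_i/10)).
Σ 10^(L/10) = 10^(61.8/10) + 10^(82.3/10) + 10^(87.8/10) + 10^(74.9/10) = 8.048e+08.
L_total = 10·log₁₀(8.048e+08) = 89.06 dB.

89.1 dB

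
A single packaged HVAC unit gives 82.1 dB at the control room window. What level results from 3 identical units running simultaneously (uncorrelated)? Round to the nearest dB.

N identical incoherent sources raise the level by 10·log₁₀ N.
L_total = 82.1 + 10·log₁₀(3) = 82.1 + 4.771 = 86.87 dB.

87 dB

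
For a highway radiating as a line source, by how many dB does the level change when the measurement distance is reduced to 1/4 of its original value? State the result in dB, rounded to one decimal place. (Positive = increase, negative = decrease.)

+6.0 dB

With cylindrical spreading the level changes by −10·log₁₀(r₂/r₁).
ΔL = −10·log₁₀(0.25) = +6.02 dB.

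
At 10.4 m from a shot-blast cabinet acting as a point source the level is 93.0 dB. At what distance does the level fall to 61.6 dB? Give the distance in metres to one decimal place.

The 31.4 dB drop corresponds to a distance ratio of 10^(31.4/20) for a point source.
r₂ = 10.4·10^((93.0−61.6)/20) = 10.4·10^(31.4/20) = 386.40 m.

386.4 m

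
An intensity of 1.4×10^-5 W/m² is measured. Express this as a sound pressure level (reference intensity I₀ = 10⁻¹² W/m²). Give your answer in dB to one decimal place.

71.5 dB

Dividing by I₀ shifts the exponent by 12: I/I₀ = 1.4×10^7.
L = 10·(0.1461 + 7) = 71.46 dB.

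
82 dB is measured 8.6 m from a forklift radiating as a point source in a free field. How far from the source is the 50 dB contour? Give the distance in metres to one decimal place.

342.4 m

The 32.0 dB drop corresponds to a distance ratio of 10^(32.0/20) for a point source.
r₂ = 8.6·10^((82−50)/20) = 8.6·10^(32.0/20) = 342.37 m.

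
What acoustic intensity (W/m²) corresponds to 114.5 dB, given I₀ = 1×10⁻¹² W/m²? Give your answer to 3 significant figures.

L = 10·log₁₀(I/I₀) ⇒ I = I₀·10^(L/10) = 10⁻¹² × 10^11.45.

0.282 W/m²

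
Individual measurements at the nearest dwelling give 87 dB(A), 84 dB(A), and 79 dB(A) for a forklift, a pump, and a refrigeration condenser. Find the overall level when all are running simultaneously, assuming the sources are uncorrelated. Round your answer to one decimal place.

89.2 dB(A)

For uncorrelated sources the intensities add, so convert each level to linear form, sum, and take 10·log₁₀ of the total.
Σ 10^(L/10) = 10^(87/10) + 10^(84/10) + 10^(79/10) = 8.318e+08.
L_total = 10·log₁₀(8.318e+08) = 89.20 dB(A).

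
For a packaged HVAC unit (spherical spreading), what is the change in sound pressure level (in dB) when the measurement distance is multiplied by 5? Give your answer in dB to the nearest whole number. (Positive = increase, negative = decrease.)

-14 dB

With spherical spreading the level changes by −20·log₁₀(r₂/r₁).
ΔL = −20·log₁₀(5) = -13.98 dB.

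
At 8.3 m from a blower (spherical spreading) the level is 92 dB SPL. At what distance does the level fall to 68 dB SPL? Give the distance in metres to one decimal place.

131.5 m

Point-source spreading drops the level by 20·log₁₀(r₂/r₁); inverting, r₂/r₁ = 10^(ΔL/20).
r₂ = 8.3·10^((92−68)/20) = 8.3·10^(24.0/20) = 131.55 m.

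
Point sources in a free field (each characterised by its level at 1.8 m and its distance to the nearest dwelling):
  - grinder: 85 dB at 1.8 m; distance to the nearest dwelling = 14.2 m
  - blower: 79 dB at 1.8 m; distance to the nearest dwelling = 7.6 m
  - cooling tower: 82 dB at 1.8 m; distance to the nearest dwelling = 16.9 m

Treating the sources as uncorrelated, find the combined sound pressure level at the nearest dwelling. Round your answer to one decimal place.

First find each source's level at the receiver (point-source: −20·log₁₀(r/r_ref)), then combine on an intensity basis.
grinder: 85 − 20·log₁₀(14.2/1.8) = 85 − 17.94 = 67.06 dB.
blower: 79 − 20·log₁₀(7.6/1.8) = 79 − 12.51 = 66.49 dB.
cooling tower: 82 − 20·log₁₀(16.9/1.8) = 82 − 19.45 = 62.55 dB.
Σ 10^(L/10) = 1.133e+07 → L_total = 10·log₁₀(1.133e+07) = 70.54 dB.

70.5 dB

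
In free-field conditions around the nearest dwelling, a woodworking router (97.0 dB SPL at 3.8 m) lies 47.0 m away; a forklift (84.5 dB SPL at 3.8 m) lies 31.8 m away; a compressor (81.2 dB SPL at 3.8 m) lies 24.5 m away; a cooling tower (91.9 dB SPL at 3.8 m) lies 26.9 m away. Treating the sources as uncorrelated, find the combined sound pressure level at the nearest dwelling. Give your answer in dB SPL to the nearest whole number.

Propagate each source to the receiver with L = L_ref − 20·log₁₀(r/r_ref), then add intensities.
woodworking router: 97.0 − 20·log₁₀(47.0/3.8) = 97.0 − 21.85 = 75.15 dB SPL.
forklift: 84.5 − 20·log₁₀(31.8/3.8) = 84.5 − 18.45 = 66.05 dB SPL.
compressor: 81.2 − 20·log₁₀(24.5/3.8) = 81.2 − 16.19 = 65.01 dB SPL.
cooling tower: 91.9 − 20·log₁₀(26.9/3.8) = 91.9 − 17.00 = 74.90 dB SPL.
Σ 10^(L/10) = 7.087e+07 → L_total = 10·log₁₀(7.087e+07) = 78.50 dB SPL.

79 dB SPL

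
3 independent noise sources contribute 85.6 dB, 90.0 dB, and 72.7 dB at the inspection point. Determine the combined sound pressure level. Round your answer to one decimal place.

Incoherent sources combine by intensity addition: L_total = 10·log₁₀(Σ 10^(L_i/10)).
Σ 10^(L/10) = 10^(85.6/10) + 10^(90.0/10) + 10^(72.7/10) = 1.382e+09.
L_total = 10·log₁₀(1.382e+09) = 91.40 dB.

91.4 dB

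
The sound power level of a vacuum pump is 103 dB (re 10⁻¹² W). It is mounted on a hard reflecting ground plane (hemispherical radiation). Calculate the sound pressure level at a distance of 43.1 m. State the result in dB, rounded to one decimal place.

62.3 dB

L_p = L_w − 10·log₁₀(2π·r²) with r = 43.1 m.
2π·r² = 1.167e+04 m², 10·log₁₀ of that is 40.671 dB.
L_p = 103 − 40.671 = 62.33 dB.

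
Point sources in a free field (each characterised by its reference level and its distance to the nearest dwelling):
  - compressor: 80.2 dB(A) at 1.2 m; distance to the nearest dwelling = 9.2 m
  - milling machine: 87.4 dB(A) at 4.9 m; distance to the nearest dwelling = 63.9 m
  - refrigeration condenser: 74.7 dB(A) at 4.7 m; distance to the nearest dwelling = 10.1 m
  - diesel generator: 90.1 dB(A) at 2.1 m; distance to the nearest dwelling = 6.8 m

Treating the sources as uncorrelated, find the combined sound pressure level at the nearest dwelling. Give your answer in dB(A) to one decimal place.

First find each source's level at the receiver (point-source: −20·log₁₀(r/r_ref)), then combine on an intensity basis.
compressor: 80.2 − 20·log₁₀(9.2/1.2) = 80.2 − 17.69 = 62.51 dB(A).
milling machine: 87.4 − 20·log₁₀(63.9/4.9) = 87.4 − 22.31 = 65.09 dB(A).
refrigeration condenser: 74.7 − 20·log₁₀(10.1/4.7) = 74.7 − 6.64 = 68.06 dB(A).
diesel generator: 90.1 − 20·log₁₀(6.8/2.1) = 90.1 − 10.21 = 79.89 dB(A).
Σ 10^(L/10) = 1.090e+08 → L_total = 10·log₁₀(1.090e+08) = 80.37 dB(A).

80.4 dB(A)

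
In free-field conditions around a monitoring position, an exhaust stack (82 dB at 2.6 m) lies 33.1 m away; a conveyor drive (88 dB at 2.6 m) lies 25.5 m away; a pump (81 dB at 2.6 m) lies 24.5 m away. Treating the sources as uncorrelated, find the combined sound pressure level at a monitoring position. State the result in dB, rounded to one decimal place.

69.5 dB

Propagate each source to the receiver with L = L_ref − 20·log₁₀(r/r_ref), then add intensities.
exhaust stack: 82 − 20·log₁₀(33.1/2.6) = 82 − 22.10 = 59.90 dB.
conveyor drive: 88 − 20·log₁₀(25.5/2.6) = 88 − 19.83 = 68.17 dB.
pump: 81 − 20·log₁₀(24.5/2.6) = 81 − 19.48 = 61.52 dB.
Σ 10^(L/10) = 8.955e+06 → L_total = 10·log₁₀(8.955e+06) = 69.52 dB.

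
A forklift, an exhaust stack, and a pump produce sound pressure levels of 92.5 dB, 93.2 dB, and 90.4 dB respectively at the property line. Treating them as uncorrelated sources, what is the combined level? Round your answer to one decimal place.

97.0 dB

For uncorrelated sources the intensities add, so convert each level to linear form, sum, and take 10·log₁₀ of the total.
Σ 10^(L/10) = 10^(92.5/10) + 10^(93.2/10) + 10^(90.4/10) = 4.964e+09.
L_total = 10·log₁₀(4.964e+09) = 96.96 dB.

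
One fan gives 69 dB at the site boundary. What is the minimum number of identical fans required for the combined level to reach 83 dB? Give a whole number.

N identical sources give L₁ + 10·log₁₀ N, so require 10·log₁₀ N ≥ 83 − 69 = 14.0 dB.
N ≥ 10^(14.0/10) = 25.119, so N = 26.

26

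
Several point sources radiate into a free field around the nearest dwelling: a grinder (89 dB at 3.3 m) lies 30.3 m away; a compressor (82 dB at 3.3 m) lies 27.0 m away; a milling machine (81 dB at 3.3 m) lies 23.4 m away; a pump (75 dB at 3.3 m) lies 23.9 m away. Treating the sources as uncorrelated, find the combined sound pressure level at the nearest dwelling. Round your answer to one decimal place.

71.7 dB

Apply inverse-square spreading to bring every level to the receiver, then sum 10^(L/10).
grinder: 89 − 20·log₁₀(30.3/3.3) = 89 − 19.26 = 69.74 dB.
compressor: 82 − 20·log₁₀(27.0/3.3) = 82 − 18.26 = 63.74 dB.
milling machine: 81 − 20·log₁₀(23.4/3.3) = 81 − 17.01 = 63.99 dB.
pump: 75 − 20·log₁₀(23.9/3.3) = 75 − 17.20 = 57.80 dB.
Σ 10^(L/10) = 1.490e+07 → L_total = 10·log₁₀(1.490e+07) = 71.73 dB.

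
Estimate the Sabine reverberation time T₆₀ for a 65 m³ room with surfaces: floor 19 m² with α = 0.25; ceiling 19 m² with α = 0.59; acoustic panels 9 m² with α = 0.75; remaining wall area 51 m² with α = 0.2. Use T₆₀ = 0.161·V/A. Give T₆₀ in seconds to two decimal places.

Total absorption A = 19·0.25 + 19·0.59 + 9·0.75 + 51·0.2 = 32.91 m² sabins.
T₆₀ = 0.161 × 65 / 32.91 = 0.318 s.

0.32 s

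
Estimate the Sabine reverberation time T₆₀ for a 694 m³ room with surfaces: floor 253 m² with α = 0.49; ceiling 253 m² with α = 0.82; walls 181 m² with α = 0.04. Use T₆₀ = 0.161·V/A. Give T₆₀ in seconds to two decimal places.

Summing Sᵢαᵢ: 253·0.49 + 253·0.82 + 181·0.04 = 338.67 m².
T₆₀ = 0.161 × 694 / 338.67 = 0.330 s.

0.33 s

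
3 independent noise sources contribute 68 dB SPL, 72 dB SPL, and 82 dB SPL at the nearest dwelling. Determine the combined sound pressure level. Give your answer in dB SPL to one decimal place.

For uncorrelated sources the intensities add, so convert each level to linear form, sum, and take 10·log₁₀ of the total.
Σ 10^(L/10) = 10^(68/10) + 10^(72/10) + 10^(82/10) = 1.806e+08.
L_total = 10·log₁₀(1.806e+08) = 82.57 dB SPL.

82.6 dB SPL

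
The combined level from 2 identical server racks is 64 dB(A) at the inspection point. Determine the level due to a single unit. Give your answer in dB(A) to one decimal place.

61.0 dB(A)

Dividing the total intensity by 2 lowers the level by 10·log₁₀ 2 = 3.010 dB: L₁ = 64 − 3.010.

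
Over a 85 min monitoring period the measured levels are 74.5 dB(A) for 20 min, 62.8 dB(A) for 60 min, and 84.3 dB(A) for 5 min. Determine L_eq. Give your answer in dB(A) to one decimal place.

The energy average is taken in the linear domain: L_eq = 10·log₁₀[(Σ tᵢ·10^(Lᵢ/10))/T], T = 85 min.
Σ tᵢ·10^(Lᵢ/10) = 20·10^(74.5/10) + 60·10^(62.8/10) + 5·10^(84.3/10) = 2.024e+09.
L_eq = 10·log₁₀(2.024e+09/85) = 73.77 dB(A).

73.8 dB(A)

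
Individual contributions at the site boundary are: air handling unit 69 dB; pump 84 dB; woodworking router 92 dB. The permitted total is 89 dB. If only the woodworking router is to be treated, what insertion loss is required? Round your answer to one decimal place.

Fixed contribution from the other sources: Σ 10^(L/10) = 10^(69/10) + 10^(84/10) = 2.591e+08 (84.14 dB).
The limit corresponds to 10^(89/10) = 7.943e+08; subtracting the fixed part leaves 5.352e+08 for the woodworking router, i.e. 87.29 dB.
So the woodworking router must be reduced from 92 to 87.29 dB: IL = 4.71 dB.

4.7 dB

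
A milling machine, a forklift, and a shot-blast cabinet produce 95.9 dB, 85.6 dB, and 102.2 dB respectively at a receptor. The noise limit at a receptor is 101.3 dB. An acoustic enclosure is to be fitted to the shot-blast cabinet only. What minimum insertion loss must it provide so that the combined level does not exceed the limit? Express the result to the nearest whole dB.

3 dB

Fixed contribution from the other sources: Σ 10^(L/10) = 10^(95.9/10) + 10^(85.6/10) = 4.254e+09 (96.29 dB).
The limit corresponds to 10^(101.3/10) = 1.349e+10; subtracting the fixed part leaves 9.236e+09 for the shot-blast cabinet, i.e. 99.65 dB.
Required insertion loss = 102.2 − 99.65 = 2.55 dB.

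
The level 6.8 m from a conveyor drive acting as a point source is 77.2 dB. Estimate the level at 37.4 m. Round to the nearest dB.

62 dB

For a point source, L₂ = L₁ − 20·log₁₀(r₂/r₁).
L₂ = 77.2 − 20·log₁₀(37.4/6.8) = 77.2 − 14.807 = 62.39 dB.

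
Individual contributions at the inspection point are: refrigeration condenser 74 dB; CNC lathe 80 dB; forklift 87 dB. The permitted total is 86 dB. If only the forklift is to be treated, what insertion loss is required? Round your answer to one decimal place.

2.6 dB

Everything except the forklift sums to 10^(74/10) + 10^(80/10) = 1.251e+08 in linear terms, 80.97 dB.
To meet 86 dB overall, the treated forklift may contribute at most 10^(86/10) − 1.251e+08 = 2.730e+08, i.e. 84.36 dB.
So the forklift must be reduced from 87 to 84.36 dB: IL = 2.64 dB.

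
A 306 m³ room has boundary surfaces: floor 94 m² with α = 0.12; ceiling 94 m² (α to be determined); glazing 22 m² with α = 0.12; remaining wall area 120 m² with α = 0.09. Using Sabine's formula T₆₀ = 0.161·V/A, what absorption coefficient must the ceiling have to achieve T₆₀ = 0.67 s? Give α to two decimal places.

0.52

Required total absorption A = 0.161·306/0.67 = 73.53 m².
Absorption from the other surfaces = 94·0.12 + 22·0.12 + 120·0.09 = 24.72 m², so the ceiling must supply 48.81 m² over 94 m².
α = 48.81/94 = 0.519.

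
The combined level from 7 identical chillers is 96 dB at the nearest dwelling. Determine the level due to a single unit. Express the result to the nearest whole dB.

88 dB

For N identical incoherent sources L_total = L₁ + 10·log₁₀ N, so L₁ = 96 − 10·log₁₀(7) = 96 − 8.451.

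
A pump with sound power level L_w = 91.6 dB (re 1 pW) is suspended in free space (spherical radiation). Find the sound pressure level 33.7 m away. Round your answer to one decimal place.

Free-field spherical radiation: L_p = L_w − 10·log₁₀(4π·r²), r = 33.7 m.
4π·r² = 1.427e+04 m², 10·log₁₀ of that is 41.545 dB.
L_p = 91.6 − 41.545 = 50.06 dB.

50.1 dB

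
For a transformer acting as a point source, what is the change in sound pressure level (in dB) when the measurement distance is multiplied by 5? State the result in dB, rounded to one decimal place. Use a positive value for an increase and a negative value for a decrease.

With spherical spreading the level changes by −20·log₁₀(r₂/r₁).
ΔL = −20·log₁₀(5) = -13.98 dB.

-14.0 dB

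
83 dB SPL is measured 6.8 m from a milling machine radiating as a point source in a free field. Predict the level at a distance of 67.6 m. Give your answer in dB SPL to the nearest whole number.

63 dB SPL

Spherical spreading from a point source gives a 20·log₁₀(r₂/r₁) drop.
L₂ = 83 − 20·log₁₀(67.6/6.8) = 83 − 19.949 = 63.05 dB SPL.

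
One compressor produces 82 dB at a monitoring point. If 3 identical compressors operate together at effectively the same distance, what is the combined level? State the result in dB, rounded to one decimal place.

L_total = L₁ + 10·log₁₀ N for N identical incoherent sources.
L_total = 82 + 10·log₁₀(3) = 82 + 4.771 = 86.77 dB.

86.8 dB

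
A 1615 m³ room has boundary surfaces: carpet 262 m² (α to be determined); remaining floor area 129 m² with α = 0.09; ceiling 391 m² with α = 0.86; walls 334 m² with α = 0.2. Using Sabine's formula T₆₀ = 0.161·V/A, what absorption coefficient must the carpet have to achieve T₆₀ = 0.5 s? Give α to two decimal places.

A = 0.161·V/T₆₀ = 0.161·1615/0.5 = 520.03 m² sabins.
Absorption from the other surfaces = 129·0.09 + 391·0.86 + 334·0.2 = 414.67 m², so the carpet must supply 105.36 m² over 262 m².
α = 105.36/262 = 0.402.

0.40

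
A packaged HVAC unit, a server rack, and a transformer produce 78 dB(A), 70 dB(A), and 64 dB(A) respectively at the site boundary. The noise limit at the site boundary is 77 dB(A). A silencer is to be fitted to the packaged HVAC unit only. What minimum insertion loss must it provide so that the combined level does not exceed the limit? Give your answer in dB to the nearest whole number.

Fixed contribution from the other sources: Σ 10^(L/10) = 10^(70/10) + 10^(64/10) = 1.251e+07 (70.97 dB(A)).
The limit corresponds to 10^(77/10) = 5.012e+07; subtracting the fixed part leaves 3.761e+07 for the packaged HVAC unit, i.e. 75.75 dB(A).
So the packaged HVAC unit must be reduced from 78 to 75.75 dB(A): IL = 2.25 dB.

2 dB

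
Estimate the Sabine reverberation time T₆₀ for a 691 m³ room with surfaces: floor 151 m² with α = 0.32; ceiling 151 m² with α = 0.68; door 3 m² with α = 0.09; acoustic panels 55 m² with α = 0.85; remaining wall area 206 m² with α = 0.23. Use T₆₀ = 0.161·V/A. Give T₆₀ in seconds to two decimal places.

A = Σ Sᵢαᵢ = 151·0.32 + 151·0.68 + 3·0.09 + 55·0.85 + 206·0.23 = 245.40 m².
T₆₀ = 0.161 × 691 / 245.40 = 0.453 s.

0.45 s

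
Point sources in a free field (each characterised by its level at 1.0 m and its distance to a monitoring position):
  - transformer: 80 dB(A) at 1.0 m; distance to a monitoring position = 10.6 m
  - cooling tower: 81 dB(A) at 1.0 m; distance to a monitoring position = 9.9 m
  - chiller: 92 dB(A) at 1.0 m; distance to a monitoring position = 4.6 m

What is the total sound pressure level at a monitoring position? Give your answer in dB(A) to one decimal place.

Propagate each source to the receiver with L = L_ref − 20·log₁₀(r/r_ref), then add intensities.
transformer: 80 − 20·log₁₀(10.6/1.0) = 80 − 20.51 = 59.49 dB(A).
cooling tower: 81 − 20·log₁₀(9.9/1.0) = 81 − 19.91 = 61.09 dB(A).
chiller: 92 − 20·log₁₀(4.6/1.0) = 92 − 13.26 = 78.74 dB(A).
Σ 10^(L/10) = 7.707e+07 → L_total = 10·log₁₀(7.707e+07) = 78.87 dB(A).

78.9 dB(A)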